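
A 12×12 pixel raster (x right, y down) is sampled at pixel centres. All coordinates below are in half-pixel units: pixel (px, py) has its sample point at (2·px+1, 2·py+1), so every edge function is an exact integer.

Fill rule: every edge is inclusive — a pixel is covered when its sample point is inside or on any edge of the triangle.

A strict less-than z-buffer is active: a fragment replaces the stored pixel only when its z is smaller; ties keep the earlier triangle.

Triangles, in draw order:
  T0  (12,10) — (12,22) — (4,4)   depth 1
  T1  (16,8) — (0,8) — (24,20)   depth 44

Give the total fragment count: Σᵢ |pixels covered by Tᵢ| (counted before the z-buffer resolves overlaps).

T0:
  2·area = 96
  edge (12, 10)→(12, 22): d=(0,12) inclusive
  edge (12, 22)→(4, 4): d=(-8,-18) inclusive
  edge (4, 4)→(12, 10): d=(8,6) inclusive
    (2,2)@(5, 5): e=[84,10,2] → █
    (3,2)@(7, 5): e=[60,46,-10] → ·
    (2,3)@(5, 7): e=[84,-6,18] → ·
    (3,3)@(7, 7): e=[60,30,6] → █
    (4,3)@(9, 7): e=[36,66,-6] → ·
    (3,4)@(7, 9): e=[60,14,22] → █
    (4,4)@(9, 9): e=[36,50,10] → █
    (5,4)@(11, 9): e=[12,86,-2] → ·
    (3,5)@(7, 11): e=[60,-2,38] → ·
    (4,5)@(9, 11): e=[36,34,26] → █
    (5,5)@(11, 11): e=[12,70,14] → █
    (6,5)@(13, 11): e=[-12,106,2] → ·
  covered (12 px):
    · · · · · · · · · · · ·
    · · · · · · · · · · · ·
    · · █ · · · · · · · · ·
    · · · █ · · · · · · · ·
    · · · █ █ · · · · · · ·
    · · · · █ █ · · · · · ·
    · · · · █ █ · · · · · ·
    · · · · █ █ · · · · · ·
    · · · · · █ · · · · · ·
    · · · · · █ · · · · · ·
    · · · · · · · · · · · ·
    · · · · · · · · · · · ·
T1:
  2·area = 192  (B↔C swapped to make it positive)
  edge (16, 8)→(24, 20): d=(8,12) inclusive
  edge (24, 20)→(0, 8): d=(-24,-12) inclusive
  edge (0, 8)→(16, 8): d=(16,0) inclusive
    (1,4)@(3, 9): e=[164,12,16] → █
    (2,4)@(5, 9): e=[140,36,16] → █
    (3,4)@(7, 9): e=[116,60,16] → █
    (4,4)@(9, 9): e=[92,84,16] → █
    (5,4)@(11, 9): e=[68,108,16] → █
    (6,4)@(13, 9): e=[44,132,16] → █
    (7,4)@(15, 9): e=[20,156,16] → █
    (8,4)@(17, 9): e=[-4,180,16] → ·
    (1,5)@(3, 11): e=[180,-36,48] → ·
    (2,5)@(5, 11): e=[156,-12,48] → ·
    (3,5)@(7, 11): e=[132,12,48] → █
    (8,5)@(17, 11): e=[12,132,48] → █
  covered (24 px):
    · · · · · · · · · · · ·
    · · · · · · · · · · · ·
    · · · · · · · · · · · ·
    · · · · · · · · · · · ·
    · █ █ █ █ █ █ █ · · · ·
    · · · █ █ █ █ █ █ · · ·
    · · · · · █ █ █ █ █ · ·
    · · · · · · · █ █ █ · ·
    · · · · · · · · · █ █ ·
    · · · · · · · · · · · █
    · · · · · · · · · · · ·
    · · · · · · · · · · · ·

Answer: 36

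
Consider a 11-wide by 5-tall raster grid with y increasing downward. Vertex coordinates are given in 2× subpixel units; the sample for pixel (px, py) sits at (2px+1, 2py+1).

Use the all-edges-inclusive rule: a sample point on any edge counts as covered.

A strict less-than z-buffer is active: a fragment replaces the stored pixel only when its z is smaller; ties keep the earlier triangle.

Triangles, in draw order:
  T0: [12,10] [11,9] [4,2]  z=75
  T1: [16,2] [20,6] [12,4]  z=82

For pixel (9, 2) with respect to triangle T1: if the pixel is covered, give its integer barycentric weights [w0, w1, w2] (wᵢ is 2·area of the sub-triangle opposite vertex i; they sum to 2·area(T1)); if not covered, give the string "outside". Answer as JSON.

T0:
  degenerate (2·area = 0) — covers nothing
T1:
  2·area = 24
  edge (16, 2)→(20, 6): d=(4,4) inclusive
  edge (20, 6)→(12, 4): d=(-8,-2) inclusive
  edge (12, 4)→(16, 2): d=(4,-2) inclusive
    (7,0)@(15, 1): e=[0,30,-6] → .  [on edge]
    (7,1)@(15, 3): e=[8,14,2] → X
    (8,1)@(17, 3): e=[0,18,6] → X  [on edge]
    (9,1)@(19, 3): e=[-8,22,10] → .
    (7,2)@(15, 5): e=[16,-2,10] → .
    (8,2)@(17, 5): e=[8,2,14] → X
    (9,2)@(19, 5): e=[0,6,18] → X  [on edge]
    (10,2)@(21, 5): e=[-8,10,22] → .
    (8,3)@(17, 7): e=[16,-14,22] → .
    (9,3)@(19, 7): e=[8,-10,26] → .
    (10,3)@(21, 7): e=[0,-6,30] → .  [on edge]
  covered (4 px):
    . . . . . . . . . . .
    . . . . . . . X X . .
    . . . . . . . . X X .
    . . . . . . . . . . .
    . . . . . . . . . . .

Answer: [6,18,0]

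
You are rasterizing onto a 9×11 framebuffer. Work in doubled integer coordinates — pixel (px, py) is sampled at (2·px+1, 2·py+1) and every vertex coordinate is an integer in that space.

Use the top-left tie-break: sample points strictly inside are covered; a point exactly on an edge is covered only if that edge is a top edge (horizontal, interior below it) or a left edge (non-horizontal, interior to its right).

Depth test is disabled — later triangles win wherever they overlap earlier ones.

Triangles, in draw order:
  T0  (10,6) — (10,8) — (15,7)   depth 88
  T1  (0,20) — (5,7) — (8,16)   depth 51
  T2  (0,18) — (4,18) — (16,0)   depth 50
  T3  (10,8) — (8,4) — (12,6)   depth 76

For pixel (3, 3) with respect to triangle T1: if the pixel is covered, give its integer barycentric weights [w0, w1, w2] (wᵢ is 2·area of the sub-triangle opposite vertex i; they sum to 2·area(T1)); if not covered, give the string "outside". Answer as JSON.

T0:
  2·area = 10  (B↔C swapped to make it positive)
  edge (10, 6)→(15, 7): d=(5,1) right/bottom  bias=-1
  edge (15, 7)→(10, 8): d=(-5,1) right/bottom  bias=-1
  edge (10, 8)→(10, 6): d=(0,-2) top-left  bias=+0
    (2,2)@(5, 5): e=[0,20,-10] → ·  [on edge]
    (5,3)@(11, 7): e=[4,4,2] → █
    (6,3)@(13, 7): e=[2,2,6] → █
    (7,3)@(15, 7): e=[0,0,10] → ·  [on edge]
    (2,4)@(5, 9): e=[20,0,-10] → ·  [on edge]
    (5,4)@(11, 9): e=[14,-6,2] → ·
    (6,4)@(13, 9): e=[12,-8,6] → ·
  covered (2 px):
    · · · · · · · · ·
    · · · · · · · · ·
    · · · · · · · · ·
    · · · · · █ █ · ·
    · · · · · · · · ·
    · · · · · · · · ·
    · · · · · · · · ·
    · · · · · · · · ·
    · · · · · · · · ·
    · · · · · · · · ·
    · · · · · · · · ·
T1:
  2·area = 84
  edge (0, 20)→(5, 7): d=(5,-13) top-left  bias=+0
  edge (5, 7)→(8, 16): d=(3,9) right/bottom  bias=-1
  edge (8, 16)→(0, 20): d=(-8,4) right/bottom  bias=-1
    (1,0)@(3, 1): e=[-56,0,140] → ·  [on edge]
    (2,3)@(5, 7): e=[0,0,84] → ·  [on edge]
    (2,4)@(5, 9): e=[10,6,68] → █
    (3,4)@(7, 9): e=[36,-12,60] → ·
    (2,5)@(5, 11): e=[20,12,52] → █
    (3,5)@(7, 11): e=[46,-6,44] → ·
    (1,6)@(3, 13): e=[4,36,44] → █
    (3,6)@(7, 13): e=[56,0,28] → ·  [on edge]
    (1,7)@(3, 15): e=[14,42,28] → █
    (3,7)@(7, 15): e=[66,6,12] → █
    (4,7)@(9, 15): e=[92,-12,4] → ·
    (1,8)@(3, 17): e=[24,48,12] → █
    (4,9)@(9, 19): e=[112,0,-28] → ·  [on edge]
  covered (10 px):
    · · · · · · · · ·
    · · · · · · · · ·
    · · · · · · · · ·
    · · · · · · · · ·
    · · █ · · · · · ·
    · · █ · · · · · ·
    · █ █ · · · · · ·
    · █ █ █ · · · · ·
    · █ █ · · · · · ·
    █ · · · · · · · ·
    · · · · · · · · ·
T2:
  2·area = 72  (B↔C swapped to make it positive)
  edge (0, 18)→(16, 0): d=(16,-18) top-left  bias=+0
  edge (16, 0)→(4, 18): d=(-12,18) right/bottom  bias=-1
  edge (4, 18)→(0, 18): d=(-4,0) right/bottom  bias=-1
    (5,3)@(11, 7): e=[22,6,44] → █
    (6,3)@(13, 7): e=[58,-30,44] → ·
    (4,4)@(9, 9): e=[18,18,36] → █
    (5,4)@(11, 9): e=[54,-18,36] → ·
    (3,5)@(7, 11): e=[14,30,28] → █
    (4,5)@(9, 11): e=[50,-6,28] → ·
    (2,6)@(5, 13): e=[10,42,20] → █
    (4,6)@(9, 13): e=[82,-30,20] → ·
    (1,7)@(3, 15): e=[6,54,12] → █
    (3,7)@(7, 15): e=[78,-18,12] → ·
    (0,8)@(1, 17): e=[2,66,4] → █
    (2,8)@(5, 17): e=[74,-6,4] → ·
  covered (9 px):
    · · · · · · · · ·
    · · · · · · · · ·
    · · · · · · · · ·
    · · · · · █ · · ·
    · · · · █ · · · ·
    · · · █ · · · · ·
    · · █ █ · · · · ·
    · █ █ · · · · · ·
    █ █ · · · · · · ·
    · · · · · · · · ·
    · · · · · · · · ·
T3:
  2·area = 12
  edge (10, 8)→(8, 4): d=(-2,-4) top-left  bias=+0
  edge (8, 4)→(12, 6): d=(4,2) right/bottom  bias=-1
  edge (12, 6)→(10, 8): d=(-2,2) right/bottom  bias=-1
    (8,0)@(17, 1): e=[42,-30,0] → ·  [on edge]
    (7,1)@(15, 3): e=[30,-18,0] → ·  [on edge]
    (4,2)@(9, 5): e=[2,2,8] → █
    (5,2)@(11, 5): e=[10,-2,4] → ·
    (6,2)@(13, 5): e=[18,-6,0] → ·  [on edge]
    (4,3)@(9, 7): e=[-2,10,4] → ·
    (5,3)@(11, 7): e=[6,6,0] → ·  [on edge]
    (4,4)@(9, 9): e=[-6,18,0] → ·  [on edge]
    (3,5)@(7, 11): e=[-18,30,0] → ·  [on edge]
    (2,6)@(5, 13): e=[-30,42,0] → ·  [on edge]
    (1,7)@(3, 15): e=[-42,54,0] → ·  [on edge]
    (0,8)@(1, 17): e=[-54,66,0] → ·  [on edge]
  covered (1 px):
    · · · · · · · · ·
    · · · · · · · · ·
    · · · · █ · · · ·
    · · · · · · · · ·
    · · · · · · · · ·
    · · · · · · · · ·
    · · · · · · · · ·
    · · · · · · · · ·
    · · · · · · · · ·
    · · · · · · · · ·
    · · · · · · · · ·

Final: "outside"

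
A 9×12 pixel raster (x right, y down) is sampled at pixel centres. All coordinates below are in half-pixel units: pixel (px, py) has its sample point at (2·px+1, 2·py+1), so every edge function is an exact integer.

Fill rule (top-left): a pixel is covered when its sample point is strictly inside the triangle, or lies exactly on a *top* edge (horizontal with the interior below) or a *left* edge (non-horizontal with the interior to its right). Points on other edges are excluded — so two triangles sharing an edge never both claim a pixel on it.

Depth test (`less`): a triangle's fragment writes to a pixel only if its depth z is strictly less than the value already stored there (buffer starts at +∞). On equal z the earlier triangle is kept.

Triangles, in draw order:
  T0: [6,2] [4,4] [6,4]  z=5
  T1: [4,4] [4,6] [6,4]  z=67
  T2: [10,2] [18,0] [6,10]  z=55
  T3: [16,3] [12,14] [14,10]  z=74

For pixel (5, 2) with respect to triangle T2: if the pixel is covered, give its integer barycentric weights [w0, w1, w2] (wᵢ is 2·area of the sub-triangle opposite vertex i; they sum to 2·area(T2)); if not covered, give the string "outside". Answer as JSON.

T0:
  2·area = 4  (B↔C swapped to make it positive)
  edge (6, 2)→(6, 4): d=(0,2) right/bottom  bias=-1
  edge (6, 4)→(4, 4): d=(-2,0) right/bottom  bias=-1
  edge (4, 4)→(6, 2): d=(2,-2) top-left  bias=+0
    (3,0)@(7, 1): e=[-2,6,0] → ·  [on edge]
    (2,1)@(5, 3): e=[2,2,0] → █  [on edge]
    (3,1)@(7, 3): e=[-2,2,4] → ·
    (1,2)@(3, 5): e=[6,-2,0] → ·  [on edge]
    (2,2)@(5, 5): e=[2,-2,4] → ·
    (0,3)@(1, 7): e=[10,-6,0] → ·  [on edge]
  covered (1 px):
    · · · · · · · · ·
    · · █ · · · · · ·
    · · · · · · · · ·
    · · · · · · · · ·
    · · · · · · · · ·
    · · · · · · · · ·
    · · · · · · · · ·
    · · · · · · · · ·
    · · · · · · · · ·
    · · · · · · · · ·
    · · · · · · · · ·
    · · · · · · · · ·
T1:
  2·area = 4  (B↔C swapped to make it positive)
  edge (4, 4)→(6, 4): d=(2,0) top-left  bias=+0
  edge (6, 4)→(4, 6): d=(-2,2) right/bottom  bias=-1
  edge (4, 6)→(4, 4): d=(0,-2) top-left  bias=+0
    (4,0)@(9, 1): e=[-6,0,10] → ·  [on edge]
    (3,1)@(7, 3): e=[-2,0,6] → ·  [on edge]
    (2,2)@(5, 5): e=[2,0,2] → ·  [on edge]
    (1,3)@(3, 7): e=[6,0,-2] → ·  [on edge]
    (0,4)@(1, 9): e=[10,0,-6] → ·  [on edge]
  covered (0 px):
    · · · · · · · · ·
    · · · · · · · · ·
    · · · · · · · · ·
    · · · · · · · · ·
    · · · · · · · · ·
    · · · · · · · · ·
    · · · · · · · · ·
    · · · · · · · · ·
    · · · · · · · · ·
    · · · · · · · · ·
    · · · · · · · · ·
    · · · · · · · · ·
T2:
  2·area = 56
  edge (10, 2)→(18, 0): d=(8,-2) top-left  bias=+0
  edge (18, 0)→(6, 10): d=(-12,10) right/bottom  bias=-1
  edge (6, 10)→(10, 2): d=(4,-8) top-left  bias=+0
    (7,0)@(15, 1): e=[2,18,36] → █
    (8,0)@(17, 1): e=[6,-2,52] → ·
    (5,1)@(11, 3): e=[10,34,12] → █
    (6,1)@(13, 3): e=[14,14,28] → █
    (7,1)@(15, 3): e=[18,-6,44] → ·
    (4,2)@(9, 5): e=[22,30,4] → █
    (6,2)@(13, 5): e=[30,-10,36] → ·
    (4,3)@(9, 7): e=[38,6,12] → █
    (5,3)@(11, 7): e=[42,-14,28] → ·
    (3,4)@(7, 9): e=[50,2,4] → █
    (4,4)@(9, 9): e=[54,-18,20] → ·
    (3,5)@(7, 11): e=[66,-22,12] → ·
  covered (7 px):
    · · · · · · · █ ·
    · · · · · █ █ · ·
    · · · · █ █ · · ·
    · · · · █ · · · ·
    · · · █ · · · · ·
    · · · · · · · · ·
    · · · · · · · · ·
    · · · · · · · · ·
    · · · · · · · · ·
    · · · · · · · · ·
    · · · · · · · · ·
    · · · · · · · · ·
T3:
  2·area = 6  (B↔C swapped to make it positive)
  edge (16, 3)→(14, 10): d=(-2,7) right/bottom  bias=-1
  edge (14, 10)→(12, 14): d=(-2,4) right/bottom  bias=-1
  edge (12, 14)→(16, 3): d=(4,-11) top-left  bias=+0
  covered (0 px):
    · · · · · · · · ·
    · · · · · · · · ·
    · · · · · · · · ·
    · · · · · · · · ·
    · · · · · · · · ·
    · · · · · · · · ·
    · · · · · · · · ·
    · · · · · · · · ·
    · · · · · · · · ·
    · · · · · · · · ·
    · · · · · · · · ·
    · · · · · · · · ·

Answer: [10,20,26]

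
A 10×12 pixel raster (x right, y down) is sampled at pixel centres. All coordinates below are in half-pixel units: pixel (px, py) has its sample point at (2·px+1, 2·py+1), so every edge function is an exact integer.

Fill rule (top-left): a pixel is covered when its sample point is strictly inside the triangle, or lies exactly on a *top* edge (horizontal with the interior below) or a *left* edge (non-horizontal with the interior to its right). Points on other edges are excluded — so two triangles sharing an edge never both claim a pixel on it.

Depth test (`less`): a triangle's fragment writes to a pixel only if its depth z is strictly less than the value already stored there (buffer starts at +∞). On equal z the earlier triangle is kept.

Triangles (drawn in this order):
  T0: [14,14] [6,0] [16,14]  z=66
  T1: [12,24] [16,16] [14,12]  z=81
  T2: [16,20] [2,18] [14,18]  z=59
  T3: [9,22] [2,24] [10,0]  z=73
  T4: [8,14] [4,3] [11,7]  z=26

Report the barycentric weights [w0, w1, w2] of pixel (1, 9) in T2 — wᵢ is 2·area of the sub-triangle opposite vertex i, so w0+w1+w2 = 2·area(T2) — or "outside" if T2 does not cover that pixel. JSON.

T0:
  2·area = 28
  edge (14, 14)→(6, 0): d=(-8,-14) top-left  bias=+0
  edge (6, 0)→(16, 14): d=(10,14) right/bottom  bias=-1
  edge (16, 14)→(14, 14): d=(-2,0) right/bottom  bias=-1
    (4,2)@(9, 5): e=[2,8,18] → X
    (5,2)@(11, 5): e=[30,-20,18] → .
    (4,3)@(9, 7): e=[-14,28,14] → .
    (5,3)@(11, 7): e=[14,0,14] → .  [on edge]
    (6,5)@(13, 11): e=[10,12,6] → X
    (7,5)@(15, 11): e=[38,-16,6] → .
    (6,6)@(13, 13): e=[-6,32,2] → .
    (7,6)@(15, 13): e=[22,4,2] → X
    (8,6)@(17, 13): e=[50,-24,2] → .
    (7,7)@(15, 15): e=[6,24,-2] → .
  covered (3 px):
    . . . . . . . . . .
    . . . . . . . . . .
    . . . . X . . . . .
    . . . . . . . . . .
    . . . . . . . . . .
    . . . . . . X . . .
    . . . . . . . X . .
    . . . . . . . . . .
    . . . . . . . . . .
    . . . . . . . . . .
    . . . . . . . . . .
    . . . . . . . . . .
T1:
  2·area = 32  (B↔C swapped to make it positive)
  edge (12, 24)→(14, 12): d=(2,-12) top-left  bias=+0
  edge (14, 12)→(16, 16): d=(2,4) right/bottom  bias=-1
  edge (16, 16)→(12, 24): d=(-4,8) right/bottom  bias=-1
    (7,7)@(15, 15): e=[18,2,12] → X
    (8,7)@(17, 15): e=[42,-6,-4] → .
    (7,8)@(15, 17): e=[22,6,4] → X
    (8,8)@(17, 17): e=[46,-2,-12] → .
    (6,9)@(13, 19): e=[2,18,12] → X
    (7,9)@(15, 19): e=[26,10,-4] → .
    (6,10)@(13, 21): e=[6,22,4] → X
    (7,10)@(15, 21): e=[30,14,-12] → .
    (6,11)@(13, 23): e=[10,26,-4] → .
  covered (4 px):
    . . . . . . . . . .
    . . . . . . . . . .
    . . . . . . . . . .
    . . . . . . . . . .
    . . . . . . . . . .
    . . . . . . . . . .
    . . . . . . . . . .
    . . . . . . . X . .
    . . . . . . . X . .
    . . . . . . X . . .
    . . . . . . X . . .
    . . . . . . . . . .
T2:
  2·area = 24
  edge (16, 20)→(2, 18): d=(-14,-2) top-left  bias=+0
  edge (2, 18)→(14, 18): d=(12,0) top-left  bias=+0
  edge (14, 18)→(16, 20): d=(2,2) right/bottom  bias=-1
    (0,2)@(1, 5): e=[180,-156,0] → .  [on edge]
    (1,3)@(3, 7): e=[156,-132,0] → .  [on edge]
    (2,4)@(5, 9): e=[132,-108,0] → .  [on edge]
    (3,5)@(7, 11): e=[108,-84,0] → .  [on edge]
    (4,6)@(9, 13): e=[84,-60,0] → .  [on edge]
    (5,7)@(11, 15): e=[60,-36,0] → .  [on edge]
    (6,8)@(13, 17): e=[36,-12,0] → .  [on edge]
    (4,9)@(9, 19): e=[0,12,12] → X  [on edge]
    (5,9)@(11, 19): e=[4,12,8] → X
    (6,9)@(13, 19): e=[8,12,4] → X
    (7,9)@(15, 19): e=[12,12,0] → .  [on edge]
    (4,10)@(9, 21): e=[-28,36,16] → .
    (8,10)@(17, 21): e=[-12,36,0] → .  [on edge]
    (9,11)@(19, 23): e=[-36,60,0] → .  [on edge]
  covered (3 px):
    . . . . . . . . . .
    . . . . . . . . . .
    . . . . . . . . . .
    . . . . . . . . . .
    . . . . . . . . . .
    . . . . . . . . . .
    . . . . . . . . . .
    . . . . . . . . . .
    . . . . . . . . . .
    . . . . X X X . . .
    . . . . . . . . . .
    . . . . . . . . . .
T3:
  2·area = 152
  edge (9, 22)→(2, 24): d=(-7,2) right/bottom  bias=-1
  edge (2, 24)→(10, 0): d=(8,-24) top-left  bias=+0
  edge (10, 0)→(9, 22): d=(-1,22) right/bottom  bias=-1
    (4,1)@(9, 3): e=[133,0,19] → X  [on edge]
    (5,1)@(11, 3): e=[129,48,-25] → .
    (4,2)@(9, 5): e=[119,16,17] → X
    (5,2)@(11, 5): e=[115,64,-27] → .
    (4,3)@(9, 7): e=[105,32,15] → X
    (5,3)@(11, 7): e=[101,80,-29] → .
    (3,4)@(7, 9): e=[95,0,57] → X  [on edge]
    (5,4)@(11, 9): e=[87,96,-31] → .
    (3,5)@(7, 11): e=[81,16,55] → X
    (5,5)@(11, 11): e=[73,112,-33] → .
    (3,6)@(7, 13): e=[67,32,53] → X
    (5,6)@(11, 13): e=[59,128,-35] → .
    (2,7)@(5, 15): e=[57,0,95] → X  [on edge]
    (1,10)@(3, 21): e=[19,0,133] → X  [on edge]
  covered (24 px):
    . . . . . . . . . .
    . . . . X . . . . .
    . . . . X . . . . .
    . . . . X . . . . .
    . . . X X . . . . .
    . . . X X . . . . .
    . . . X X . . . . .
    . . X X X . . . . .
    . . X X X . . . . .
    . . X X X . . . . .
    . X X X X . . . . .
    . X X . . . . . . .
T4:
  2·area = 61
  edge (8, 14)→(4, 3): d=(-4,-11) top-left  bias=+0
  edge (4, 3)→(11, 7): d=(7,4) right/bottom  bias=-1
  edge (11, 7)→(8, 14): d=(-3,7) right/bottom  bias=-1
    (2,2)@(5, 5): e=[3,10,48] → X
    (3,2)@(7, 5): e=[25,2,34] → X
    (4,2)@(9, 5): e=[47,-6,20] → .
    (2,3)@(5, 7): e=[-5,24,42] → .
    (3,3)@(7, 7): e=[17,16,28] → X
    (4,3)@(9, 7): e=[39,8,14] → X
    (5,3)@(11, 7): e=[61,0,0] → .  [on edge]
    (3,4)@(7, 9): e=[9,30,22] → X
    (5,4)@(11, 9): e=[53,14,-6] → .
    (3,5)@(7, 11): e=[1,44,16] → X
    (5,5)@(11, 11): e=[45,28,-12] → .
    (3,6)@(7, 13): e=[-7,58,10] → .
    (2,10)@(5, 21): e=[-61,122,0] → .  [on edge]
  covered (8 px):
    . . . . . . . . . .
    . . . . . . . . . .
    . . X X . . . . . .
    . . . X X . . . . .
    . . . X X . . . . .
    . . . X X . . . . .
    . . . . . . . . . .
    . . . . . . . . . .
    . . . . . . . . . .
    . . . . . . . . . .
    . . . . . . . . . .
    . . . . . . . . . .

Result: "outside"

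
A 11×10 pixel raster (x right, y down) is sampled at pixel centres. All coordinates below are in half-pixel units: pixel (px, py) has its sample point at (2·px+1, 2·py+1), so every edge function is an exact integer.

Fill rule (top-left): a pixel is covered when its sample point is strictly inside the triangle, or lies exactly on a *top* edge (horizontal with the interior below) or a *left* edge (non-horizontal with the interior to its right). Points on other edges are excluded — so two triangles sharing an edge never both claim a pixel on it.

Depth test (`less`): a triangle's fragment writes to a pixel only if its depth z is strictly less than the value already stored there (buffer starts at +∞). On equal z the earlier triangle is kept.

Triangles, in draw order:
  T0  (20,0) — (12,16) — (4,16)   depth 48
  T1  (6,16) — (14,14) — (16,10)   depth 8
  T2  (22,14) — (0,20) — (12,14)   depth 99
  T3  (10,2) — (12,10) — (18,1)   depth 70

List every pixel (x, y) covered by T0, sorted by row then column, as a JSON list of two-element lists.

T0:
  2·area = 128
  edge (20, 0)→(12, 16): d=(-8,16) right/bottom  bias=-1
  edge (12, 16)→(4, 16): d=(-8,0) right/bottom  bias=-1
  edge (4, 16)→(20, 0): d=(16,-16) top-left  bias=+0
    (9,0)@(19, 1): e=[8,120,0] → X  [on edge]
    (10,0)@(21, 1): e=[-24,120,32] → .
    (8,1)@(17, 3): e=[24,104,0] → X  [on edge]
    (9,1)@(19, 3): e=[-8,104,32] → .
    (7,2)@(15, 5): e=[40,88,0] → X  [on edge]
    (9,2)@(19, 5): e=[-24,88,64] → .
    (6,3)@(13, 7): e=[56,72,0] → X  [on edge]
    (8,3)@(17, 7): e=[-8,72,64] → .
    (5,4)@(11, 9): e=[72,56,0] → X  [on edge]
    (8,4)@(17, 9): e=[-24,56,96] → .
    (4,5)@(9, 11): e=[88,40,0] → X  [on edge]
    (7,5)@(15, 11): e=[-8,40,96] → .
    (3,6)@(7, 13): e=[104,24,0] → X  [on edge]
    (2,7)@(5, 15): e=[120,8,0] → X  [on edge]
    (1,8)@(3, 17): e=[136,-8,0] → .  [on edge]
    (0,9)@(1, 19): e=[152,-24,0] → .  [on edge]
  covered (20 px):
    . . . . . . . . . X .
    . . . . . . . . X . .
    . . . . . . . X X . .
    . . . . . . X X . . .
    . . . . . X X X . . .
    . . . . X X X . . . .
    . . . X X X X . . . .
    . . X X X X . . . . .
    . . . . . . . . . . .
    . . . . . . . . . . .
T1:
  2·area = 28  (B↔C swapped to make it positive)
  edge (6, 16)→(16, 10): d=(10,-6) top-left  bias=+0
  edge (16, 10)→(14, 14): d=(-2,4) right/bottom  bias=-1
  edge (14, 14)→(6, 16): d=(-8,2) right/bottom  bias=-1
    (10,3)@(21, 7): e=[0,-14,42] → .  [on edge]
    (7,5)@(15, 11): e=[4,2,22] → X
    (8,5)@(17, 11): e=[16,-6,18] → .
    (5,6)@(11, 13): e=[0,14,14] → X  [on edge]
    (6,6)@(13, 13): e=[12,6,10] → X
    (7,6)@(15, 13): e=[24,-2,6] → .
    (4,7)@(9, 15): e=[8,18,2] → X
    (5,7)@(11, 15): e=[20,10,-2] → .
    (6,7)@(13, 15): e=[32,2,-6] → .
    (4,8)@(9, 17): e=[28,14,-14] → .
    (0,9)@(1, 19): e=[0,42,-14] → .  [on edge]
  covered (4 px):
    . . . . . . . . . . .
    . . . . . . . . . . .
    . . . . . . . . . . .
    . . . . . . . . . . .
    . . . . . . . . . . .
    . . . . . . . X . . .
    . . . . . X X . . . .
    . . . . X . . . . . .
    . . . . . . . . . . .
    . . . . . . . . . . .
T2:
  2·area = 60
  edge (22, 14)→(0, 20): d=(-22,6) right/bottom  bias=-1
  edge (0, 20)→(12, 14): d=(12,-6) top-left  bias=+0
  edge (12, 14)→(22, 14): d=(10,0) top-left  bias=+0
    (5,7)@(11, 15): e=[44,6,10] → X
    (6,7)@(13, 15): e=[32,18,10] → X
    (7,7)@(15, 15): e=[20,30,10] → X
    (8,7)@(17, 15): e=[8,42,10] → X
    (9,7)@(19, 15): e=[-4,54,10] → .
    (3,8)@(7, 17): e=[24,6,30] → X
    (4,8)@(9, 17): e=[12,18,30] → X
    (5,8)@(11, 17): e=[0,30,30] → .  [on edge]
    (6,8)@(13, 17): e=[-12,42,30] → .
    (7,8)@(15, 17): e=[-24,54,30] → .
    (8,8)@(17, 17): e=[-36,66,30] → .
    (1,9)@(3, 19): e=[4,6,50] → X
  covered (7 px):
    . . . . . . . . . . .
    . . . . . . . . . . .
    . . . . . . . . . . .
    . . . . . . . . . . .
    . . . . . . . . . . .
    . . . . . . . . . . .
    . . . . . . . . . . .
    . . . . . X X X X . .
    . . . X X . . . . . .
    . X . . . . . . . . .
T3:
  2·area = 66  (B↔C swapped to make it positive)
  edge (10, 2)→(18, 1): d=(8,-1) top-left  bias=+0
  edge (18, 1)→(12, 10): d=(-6,9) right/bottom  bias=-1
  edge (12, 10)→(10, 2): d=(-2,-8) top-left  bias=+0
    (5,1)@(11, 3): e=[9,51,6] → X
    (6,1)@(13, 3): e=[11,33,22] → X
    (7,1)@(15, 3): e=[13,15,38] → X
    (8,1)@(17, 3): e=[15,-3,54] → .
    (5,2)@(11, 5): e=[25,39,2] → X
    (8,2)@(17, 5): e=[31,-15,50] → .
    (5,3)@(11, 7): e=[41,27,-2] → .
    (6,3)@(13, 7): e=[43,9,14] → X
    (7,3)@(15, 7): e=[45,-9,30] → .
    (6,4)@(13, 9): e=[59,-3,10] → .
  covered (7 px):
    . . . . . . . . . . .
    . . . . . X X X . . .
    . . . . . X X X . . .
    . . . . . . X . . . .
    . . . . . . . . . . .
    . . . . . . . . . . .
    . . . . . . . . . . .
    . . . . . . . . . . .
    . . . . . . . . . . .
    . . . . . . . . . . .

Answer: [[9,0],[8,1],[7,2],[8,2],[6,3],[7,3],[5,4],[6,4],[7,4],[4,5],[5,5],[6,5],[3,6],[4,6],[5,6],[6,6],[2,7],[3,7],[4,7],[5,7]]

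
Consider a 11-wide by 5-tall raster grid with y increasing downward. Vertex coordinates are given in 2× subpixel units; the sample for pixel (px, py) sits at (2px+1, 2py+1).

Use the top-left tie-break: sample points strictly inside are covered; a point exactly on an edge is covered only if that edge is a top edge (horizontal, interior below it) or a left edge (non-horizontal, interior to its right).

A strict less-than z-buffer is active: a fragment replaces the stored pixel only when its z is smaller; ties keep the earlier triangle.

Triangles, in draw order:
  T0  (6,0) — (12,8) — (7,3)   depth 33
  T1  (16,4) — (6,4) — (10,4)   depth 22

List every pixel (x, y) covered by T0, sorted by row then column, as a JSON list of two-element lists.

T0:
  2·area = 10
  edge (6, 0)→(12, 8): d=(6,8) right/bottom  bias=-1
  edge (12, 8)→(7, 3): d=(-5,-5) top-left  bias=+0
  edge (7, 3)→(6, 0): d=(-1,-3) top-left  bias=+0
    (2,0)@(5, 1): e=[14,0,-4] → ·  [on edge]
    (3,1)@(7, 3): e=[10,0,0] → #  [on edge]
    (4,1)@(9, 3): e=[-6,10,6] → ·
    (3,2)@(7, 5): e=[22,-10,-2] → ·
    (4,2)@(9, 5): e=[6,0,4] → #  [on edge]
    (5,2)@(11, 5): e=[-10,10,10] → ·
    (4,3)@(9, 7): e=[18,-10,2] → ·
    (5,3)@(11, 7): e=[2,0,8] → #  [on edge]
    (6,3)@(13, 7): e=[-14,10,14] → ·
    (4,4)@(9, 9): e=[30,-20,0] → ·  [on edge]
    (5,4)@(11, 9): e=[14,-10,6] → ·
    (6,4)@(13, 9): e=[-2,0,12] → ·  [on edge]
  covered (3 px):
    · · · · · · · · · · ·
    · · · # · · · · · · ·
    · · · · # · · · · · ·
    · · · · · # · · · · ·
    · · · · · · · · · · ·
T1:
  degenerate (2·area = 0) — covers nothing

Result: [[3,1],[4,2],[5,3]]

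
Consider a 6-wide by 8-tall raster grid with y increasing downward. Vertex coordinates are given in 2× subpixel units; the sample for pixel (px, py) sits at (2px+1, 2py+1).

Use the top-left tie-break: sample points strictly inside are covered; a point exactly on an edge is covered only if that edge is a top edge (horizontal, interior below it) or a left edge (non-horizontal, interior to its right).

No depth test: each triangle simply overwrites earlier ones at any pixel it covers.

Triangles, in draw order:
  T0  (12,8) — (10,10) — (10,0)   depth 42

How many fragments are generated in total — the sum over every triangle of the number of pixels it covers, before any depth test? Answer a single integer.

T0:
  2·area = 20
  edge (12, 8)→(10, 10): d=(-2,2) right/bottom  bias=-1
  edge (10, 10)→(10, 0): d=(0,-10) top-left  bias=+0
  edge (10, 0)→(12, 8): d=(2,8) right/bottom  bias=-1
    (5,2)@(11, 5): e=[8,10,2] → #
    (5,3)@(11, 7): e=[4,10,6] → #
    (5,4)@(11, 9): e=[0,10,10] → ·  [on edge]
    (4,5)@(9, 11): e=[0,-10,30] → ·  [on edge]
    (3,6)@(7, 13): e=[0,-30,50] → ·  [on edge]
    (2,7)@(5, 15): e=[0,-50,70] → ·  [on edge]
  covered (2 px):
    · · · · · ·
    · · · · · ·
    · · · · · #
    · · · · · #
    · · · · · ·
    · · · · · ·
    · · · · · ·
    · · · · · ·

Answer: 2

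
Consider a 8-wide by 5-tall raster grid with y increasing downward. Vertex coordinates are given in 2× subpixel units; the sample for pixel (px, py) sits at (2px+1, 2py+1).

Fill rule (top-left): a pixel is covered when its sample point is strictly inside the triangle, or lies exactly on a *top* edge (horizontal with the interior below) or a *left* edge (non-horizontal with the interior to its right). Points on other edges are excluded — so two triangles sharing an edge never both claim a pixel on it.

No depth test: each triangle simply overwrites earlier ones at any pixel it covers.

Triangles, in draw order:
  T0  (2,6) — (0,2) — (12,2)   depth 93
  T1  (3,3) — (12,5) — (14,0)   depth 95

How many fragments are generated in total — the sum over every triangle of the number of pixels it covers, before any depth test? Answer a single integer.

T0:
  2·area = 48
  edge (2, 6)→(0, 2): d=(-2,-4) top-left  bias=+0
  edge (0, 2)→(12, 2): d=(12,0) top-left  bias=+0
  edge (12, 2)→(2, 6): d=(-10,4) right/bottom  bias=-1
    (0,1)@(1, 3): e=[2,12,34] → █
    (1,1)@(3, 3): e=[10,12,26] → █
    (2,1)@(5, 3): e=[18,12,18] → █
    (3,1)@(7, 3): e=[26,12,10] → █
    (4,1)@(9, 3): e=[34,12,2] → █
    (5,1)@(11, 3): e=[42,12,-6] → ·
    (0,2)@(1, 5): e=[-2,36,14] → ·
    (1,2)@(3, 5): e=[6,36,6] → █
    (2,2)@(5, 5): e=[14,36,-2] → ·
    (3,2)@(7, 5): e=[22,36,-10] → ·
    (4,2)@(9, 5): e=[30,36,-18] → ·
    (1,3)@(3, 7): e=[2,60,-14] → ·
  covered (6 px):
    · · · · · · · ·
    █ █ █ █ █ · · ·
    · █ · · · · · ·
    · · · · · · · ·
    · · · · · · · ·
T1:
  2·area = 49  (B↔C swapped to make it positive)
  edge (3, 3)→(14, 0): d=(11,-3) top-left  bias=+0
  edge (14, 0)→(12, 5): d=(-2,5) right/bottom  bias=-1
  edge (12, 5)→(3, 3): d=(-9,-2) top-left  bias=+0
    (5,0)@(11, 1): e=[2,13,34] → █
    (6,0)@(13, 1): e=[8,3,38] → █
    (7,0)@(15, 1): e=[14,-7,42] → ·
    (1,1)@(3, 3): e=[0,49,0] → █  [on edge]
    (2,1)@(5, 3): e=[6,39,4] → █
    (3,1)@(7, 3): e=[12,29,8] → █
    (4,1)@(9, 3): e=[18,19,12] → █
    (6,1)@(13, 3): e=[30,-1,20] → ·
    (1,2)@(3, 5): e=[22,45,-18] → ·
    (2,2)@(5, 5): e=[28,35,-14] → ·
    (3,2)@(7, 5): e=[34,25,-10] → ·
    (4,2)@(9, 5): e=[40,15,-6] → ·
  covered (7 px):
    · · · · · █ █ ·
    · █ █ █ █ █ · ·
    · · · · · · · ·
    · · · · · · · ·
    · · · · · · · ·

Result: 13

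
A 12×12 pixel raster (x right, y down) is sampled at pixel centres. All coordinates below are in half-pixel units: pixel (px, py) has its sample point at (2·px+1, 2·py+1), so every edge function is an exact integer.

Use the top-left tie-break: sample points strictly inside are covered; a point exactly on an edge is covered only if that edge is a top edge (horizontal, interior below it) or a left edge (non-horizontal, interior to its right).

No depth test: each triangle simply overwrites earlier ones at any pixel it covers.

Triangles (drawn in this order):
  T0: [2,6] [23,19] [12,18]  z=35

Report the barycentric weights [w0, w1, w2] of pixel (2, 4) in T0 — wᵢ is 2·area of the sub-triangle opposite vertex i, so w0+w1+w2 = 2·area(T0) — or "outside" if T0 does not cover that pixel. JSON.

T0:
  2·area = 122
  edge (2, 6)→(23, 19): d=(21,13) right/bottom  bias=-1
  edge (23, 19)→(12, 18): d=(-11,-1) top-left  bias=+0
  edge (12, 18)→(2, 6): d=(-10,-12) top-left  bias=+0
    (1,3)@(3, 7): e=[8,112,2] → X
    (2,3)@(5, 7): e=[-18,114,26] → .
    (1,4)@(3, 9): e=[50,90,-18] → .
    (2,4)@(5, 9): e=[24,92,6] → X
    (3,4)@(7, 9): e=[-2,94,30] → .
    (2,5)@(5, 11): e=[66,70,-14] → .
    (3,5)@(7, 11): e=[40,72,10] → X
    (4,5)@(9, 11): e=[14,74,34] → X
    (5,5)@(11, 11): e=[-12,76,58] → .
    (3,6)@(7, 13): e=[82,50,-10] → .
    (4,6)@(9, 13): e=[56,52,14] → X
    (5,6)@(11, 13): e=[30,54,38] → X
    (0,8)@(1, 17): e=[244,0,-122] → .  [on edge]
    (11,9)@(23, 19): e=[0,0,122] → .  [on edge]
  covered (14 px):
    . . . . . . . . . . . .
    . . . . . . . . . . . .
    . . . . . . . . . . . .
    . X . . . . . . . . . .
    . . X . . . . . . . . .
    . . . X X . . . . . . .
    . . . . X X X . . . . .
    . . . . . X X X . . . .
    . . . . . . X X X X . .
    . . . . . . . . . . . .
    . . . . . . . . . . . .
    . . . . . . . . . . . .

Final: [92,6,24]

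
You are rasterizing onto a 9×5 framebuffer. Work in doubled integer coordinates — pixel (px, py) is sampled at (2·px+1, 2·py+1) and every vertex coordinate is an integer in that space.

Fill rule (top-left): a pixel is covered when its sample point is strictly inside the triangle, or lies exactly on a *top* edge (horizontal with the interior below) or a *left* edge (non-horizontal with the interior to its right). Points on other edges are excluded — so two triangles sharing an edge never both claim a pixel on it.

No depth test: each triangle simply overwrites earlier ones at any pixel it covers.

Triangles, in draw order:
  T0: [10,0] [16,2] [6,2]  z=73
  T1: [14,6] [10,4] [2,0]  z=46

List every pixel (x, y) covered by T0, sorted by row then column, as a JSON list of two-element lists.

T0:
  2·area = 20
  edge (10, 0)→(16, 2): d=(6,2) right/bottom  bias=-1
  edge (16, 2)→(6, 2): d=(-10,0) right/bottom  bias=-1
  edge (6, 2)→(10, 0): d=(4,-2) top-left  bias=+0
    (4,0)@(9, 1): e=[8,10,2] → #
    (5,0)@(11, 1): e=[4,10,6] → #
    (6,0)@(13, 1): e=[0,10,10] → ·  [on edge]
    (4,1)@(9, 3): e=[20,-10,10] → ·
    (5,1)@(11, 3): e=[16,-10,14] → ·
  covered (2 px):
    · · · · # # · · ·
    · · · · · · · · ·
    · · · · · · · · ·
    · · · · · · · · ·
    · · · · · · · · ·
T1:
  degenerate (2·area = 0) — covers nothing

Result: [[4,0],[5,0]]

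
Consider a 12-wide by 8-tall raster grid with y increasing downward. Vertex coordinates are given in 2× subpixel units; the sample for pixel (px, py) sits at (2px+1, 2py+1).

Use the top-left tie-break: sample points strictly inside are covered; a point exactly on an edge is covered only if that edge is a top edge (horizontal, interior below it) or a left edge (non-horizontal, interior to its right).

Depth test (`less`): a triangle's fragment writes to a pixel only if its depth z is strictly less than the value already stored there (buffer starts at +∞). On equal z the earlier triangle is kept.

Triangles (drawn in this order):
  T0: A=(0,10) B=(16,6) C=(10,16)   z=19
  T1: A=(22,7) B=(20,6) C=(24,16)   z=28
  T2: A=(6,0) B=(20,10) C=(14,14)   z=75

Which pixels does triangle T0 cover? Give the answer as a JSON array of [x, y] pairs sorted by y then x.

T0:
  2·area = 136
  edge (0, 10)→(16, 6): d=(16,-4) top-left  bias=+0
  edge (16, 6)→(10, 16): d=(-6,10) right/bottom  bias=-1
  edge (10, 16)→(0, 10): d=(-10,-6) top-left  bias=+0
    (9,0)@(19, 1): e=[-68,0,204] → .  [on edge]
    (6,3)@(13, 7): e=[4,24,108] → X
    (7,3)@(15, 7): e=[12,4,120] → X
    (8,3)@(17, 7): e=[20,-16,132] → .
    (2,4)@(5, 9): e=[4,92,40] → X
    (3,4)@(7, 9): e=[12,72,52] → X
    (4,4)@(9, 9): e=[20,52,64] → X
    (5,4)@(11, 9): e=[28,32,76] → X
    (7,4)@(15, 9): e=[44,-8,100] → .
    (1,5)@(3, 11): e=[28,100,8] → X
    (6,5)@(13, 11): e=[68,0,68] → .  [on edge]
    (1,6)@(3, 13): e=[60,88,-12] → .
    (2,6)@(5, 13): e=[68,68,0] → X  [on edge]
  covered (17 px):
    . . . . . . . . . . . .
    . . . . . . . . . . . .
    . . . . . . . . . . . .
    . . . . . . X X . . . .
    . . X X X X X . . . . .
    . X X X X X . . . . . .
    . . X X X X . . . . . .
    . . . . X . . . . . . .
T1:
  2·area = 16  (B↔C swapped to make it positive)
  edge (22, 7)→(24, 16): d=(2,9) right/bottom  bias=-1
  edge (24, 16)→(20, 6): d=(-4,-10) top-left  bias=+0
  edge (20, 6)→(22, 7): d=(2,1) right/bottom  bias=-1
    (10,3)@(21, 7): e=[9,6,1] → X
    (11,3)@(23, 7): e=[-9,26,-1] → .
    (10,4)@(21, 9): e=[13,-2,5] → .
    (11,6)@(23, 13): e=[3,2,11] → X
    (11,7)@(23, 15): e=[7,-6,15] → .
  covered (2 px):
    . . . . . . . . . . . .
    . . . . . . . . . . . .
    . . . . . . . . . . . .
    . . . . . . . . . . X .
    . . . . . . . . . . . .
    . . . . . . . . . . . .
    . . . . . . . . . . . X
    . . . . . . . . . . . .
T2:
  2·area = 116
  edge (6, 0)→(20, 10): d=(14,10) right/bottom  bias=-1
  edge (20, 10)→(14, 14): d=(-6,4) right/bottom  bias=-1
  edge (14, 14)→(6, 0): d=(-8,-14) top-left  bias=+0
    (3,0)@(7, 1): e=[4,106,6] → X
    (4,0)@(9, 1): e=[-16,98,34] → .
    (3,1)@(7, 3): e=[32,94,-10] → .
    (4,1)@(9, 3): e=[12,86,18] → X
    (5,1)@(11, 3): e=[-8,78,46] → .
    (4,2)@(9, 5): e=[40,74,2] → X
    (5,2)@(11, 5): e=[20,66,30] → X
    (6,2)@(13, 5): e=[0,58,58] → .  [on edge]
    (4,3)@(9, 7): e=[68,62,-14] → .
    (5,3)@(11, 7): e=[48,54,14] → X
    (6,3)@(13, 7): e=[28,46,42] → X
    (7,3)@(15, 7): e=[8,38,70] → X
  covered (14 px):
    . . . X . . . . . . . .
    . . . . X . . . . . . .
    . . . . X X . . . . . .
    . . . . . X X X . . . .
    . . . . . . X X X . . .
    . . . . . . X X X . . .
    . . . . . . . X . . . .
    . . . . . . . . . . . .

Result: [[6,3],[7,3],[2,4],[3,4],[4,4],[5,4],[6,4],[1,5],[2,5],[3,5],[4,5],[5,5],[2,6],[3,6],[4,6],[5,6],[4,7]]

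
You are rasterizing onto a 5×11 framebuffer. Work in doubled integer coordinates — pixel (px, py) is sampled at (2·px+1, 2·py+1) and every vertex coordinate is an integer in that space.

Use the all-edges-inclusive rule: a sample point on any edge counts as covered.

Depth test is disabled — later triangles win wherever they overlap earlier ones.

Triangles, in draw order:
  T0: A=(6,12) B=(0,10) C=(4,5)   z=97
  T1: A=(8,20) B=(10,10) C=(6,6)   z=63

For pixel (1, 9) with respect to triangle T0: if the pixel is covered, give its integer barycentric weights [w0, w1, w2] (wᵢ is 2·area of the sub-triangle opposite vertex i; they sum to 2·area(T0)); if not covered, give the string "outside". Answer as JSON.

T0:
  2·area = 38
  edge (6, 12)→(0, 10): d=(-6,-2) inclusive
  edge (0, 10)→(4, 5): d=(4,-5) inclusive
  edge (4, 5)→(6, 12): d=(2,7) inclusive
    (1,3)@(3, 7): e=[24,3,11] → #
    (2,3)@(5, 7): e=[28,13,-3] → ·
    (0,4)@(1, 9): e=[8,1,29] → #
    (2,4)@(5, 9): e=[16,21,1] → #
    (3,4)@(7, 9): e=[20,31,-13] → ·
    (0,5)@(1, 11): e=[-4,9,33] → ·
    (1,5)@(3, 11): e=[0,19,19] → #  [on edge]
    (3,5)@(7, 11): e=[8,39,-9] → ·
    (1,6)@(3, 13): e=[-12,27,23] → ·
    (2,6)@(5, 13): e=[-8,37,9] → ·
    (4,6)@(9, 13): e=[0,57,-19] → ·  [on edge]
  covered (6 px):
    · · · · ·
    · · · · ·
    · · · · ·
    · # · · ·
    # # # · ·
    · # # · ·
    · · · · ·
    · · · · ·
    · · · · ·
    · · · · ·
    · · · · ·
T1:
  2·area = 48  (B↔C swapped to make it positive)
  edge (8, 20)→(6, 6): d=(-2,-14) inclusive
  edge (6, 6)→(10, 10): d=(4,4) inclusive
  edge (10, 10)→(8, 20): d=(-2,10) inclusive
    (0,0)@(1, 1): e=[-60,0,108] → ·  [on edge]
    (1,1)@(3, 3): e=[-36,0,84] → ·  [on edge]
    (2,2)@(5, 5): e=[-12,0,60] → ·  [on edge]
    (3,3)@(7, 7): e=[12,0,36] → #  [on edge]
    (4,3)@(9, 7): e=[40,-8,16] → ·
    (3,4)@(7, 9): e=[8,8,32] → #
    (4,4)@(9, 9): e=[36,0,12] → #  [on edge]
    (3,5)@(7, 11): e=[4,16,28] → #
    (3,6)@(7, 13): e=[0,24,24] → #  [on edge]
    (3,7)@(7, 15): e=[-4,32,20] → ·
    (4,7)@(9, 15): e=[24,24,0] → #  [on edge]
    (4,8)@(9, 17): e=[20,32,-4] → ·
  covered (8 px):
    · · · · ·
    · · · · ·
    · · · · ·
    · · · # ·
    · · · # #
    · · · # #
    · · · # #
    · · · · #
    · · · · ·
    · · · · ·
    · · · · ·

Answer: "outside"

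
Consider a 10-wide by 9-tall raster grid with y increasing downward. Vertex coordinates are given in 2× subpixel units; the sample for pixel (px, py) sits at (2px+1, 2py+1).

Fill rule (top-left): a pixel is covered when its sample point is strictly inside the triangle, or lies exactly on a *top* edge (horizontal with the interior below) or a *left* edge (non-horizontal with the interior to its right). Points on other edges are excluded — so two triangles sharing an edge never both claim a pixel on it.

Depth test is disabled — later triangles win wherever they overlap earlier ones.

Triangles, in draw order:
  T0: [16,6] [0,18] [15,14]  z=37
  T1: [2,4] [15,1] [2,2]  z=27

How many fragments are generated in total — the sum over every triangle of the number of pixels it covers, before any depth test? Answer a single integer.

T0:
  2·area = 116  (B↔C swapped to make it positive)
  edge (16, 6)→(15, 14): d=(-1,8) right/bottom  bias=-1
  edge (15, 14)→(0, 18): d=(-15,4) right/bottom  bias=-1
  edge (0, 18)→(16, 6): d=(16,-12) top-left  bias=+0
    (7,3)@(15, 7): e=[7,105,4] → X
    (8,3)@(17, 7): e=[-9,97,28] → .
    (6,4)@(13, 9): e=[21,83,12] → X
    (8,4)@(17, 9): e=[-11,67,60] → .
    (5,5)@(11, 11): e=[35,61,20] → X
    (8,5)@(17, 11): e=[-13,37,92] → .
    (3,6)@(7, 13): e=[65,47,4] → X
    (4,6)@(9, 13): e=[49,39,28] → X
    (8,6)@(17, 13): e=[-15,7,124] → .
    (2,7)@(5, 15): e=[79,25,12] → X
    (6,7)@(13, 15): e=[15,-7,108] → .
    (7,7)@(15, 15): e=[-1,-15,132] → .
  covered (16 px):
    . . . . . . . . . .
    . . . . . . . . . .
    . . . . . . . . . .
    . . . . . . . X . .
    . . . . . . X X . .
    . . . . . X X X . .
    . . . X X X X X . .
    . . X X X X . . . .
    . X . . . . . . . .
T1:
  2·area = 26  (B↔C swapped to make it positive)
  edge (2, 4)→(2, 2): d=(0,-2) top-left  bias=+0
  edge (2, 2)→(15, 1): d=(13,-1) top-left  bias=+0
  edge (15, 1)→(2, 4): d=(-13,3) right/bottom  bias=-1
    (7,0)@(15, 1): e=[26,0,0] → .  [on edge]
    (1,1)@(3, 3): e=[2,14,10] → X
    (2,1)@(5, 3): e=[6,16,4] → X
    (3,1)@(7, 3): e=[10,18,-2] → .
    (1,2)@(3, 5): e=[2,40,-16] → .
    (2,2)@(5, 5): e=[6,42,-22] → .
  covered (2 px):
    . . . . . . . . . .
    . X X . . . . . . .
    . . . . . . . . . .
    . . . . . . . . . .
    . . . . . . . . . .
    . . . . . . . . . .
    . . . . . . . . . .
    . . . . . . . . . .
    . . . . . . . . . .

Final: 18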